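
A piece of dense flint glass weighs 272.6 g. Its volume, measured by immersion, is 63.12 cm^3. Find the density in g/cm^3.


Use the definition of density:
  rho = mass / volume
  rho = 272.6 / 63.12 = 4.319 g/cm^3

4.319 g/cm^3


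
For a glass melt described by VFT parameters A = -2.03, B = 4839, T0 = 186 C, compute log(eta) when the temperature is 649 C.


VFT equation: log(eta) = A + B / (T - T0)
  T - T0 = 649 - 186 = 463
  B / (T - T0) = 4839 / 463 = 10.451
  log(eta) = -2.03 + 10.451 = 8.421

8.421


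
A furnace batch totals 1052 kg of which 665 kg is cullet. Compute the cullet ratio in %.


Cullet ratio = (cullet mass / total batch mass) * 100
  Ratio = 665 / 1052 * 100 = 63.21%

63.21%


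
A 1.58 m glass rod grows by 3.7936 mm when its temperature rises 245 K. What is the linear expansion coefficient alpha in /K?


Rearrange dL = alpha * L0 * dT for alpha:
  alpha = dL / (L0 * dT)
  alpha = (3.7936 / 1000) / (1.58 * 245) = 0.0000098 /K = 9.8 x 10^-6 /K

9.8 x 10^-6 /K


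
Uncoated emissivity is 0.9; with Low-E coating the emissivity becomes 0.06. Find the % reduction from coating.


Percentage reduction = (1 - coated/uncoated) * 100
  Ratio = 0.06 / 0.9 = 0.0667
  Reduction = (1 - 0.0667) * 100 = 93.3%

93.3%


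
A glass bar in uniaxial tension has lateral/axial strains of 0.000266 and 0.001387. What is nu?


Poisson's ratio: nu = lateral strain / axial strain
  nu = 0.000266 / 0.001387 = 0.1918

0.1918


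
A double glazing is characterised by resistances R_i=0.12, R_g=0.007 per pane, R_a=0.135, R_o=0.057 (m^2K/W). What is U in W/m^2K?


Total thermal resistance (series):
  R_total = R_in + R_glass + R_air + R_glass + R_out
  R_total = 0.12 + 0.007 + 0.135 + 0.007 + 0.057 = 0.326 m^2K/W
U-value = 1 / R_total = 1 / 0.326 = 3.067 W/m^2K

3.067 W/m^2K


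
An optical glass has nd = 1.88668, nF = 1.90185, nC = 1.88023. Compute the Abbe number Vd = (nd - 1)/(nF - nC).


Abbe number formula: Vd = (nd - 1) / (nF - nC)
  nd - 1 = 1.88668 - 1 = 0.88668
  nF - nC = 1.90185 - 1.88023 = 0.02162
  Vd = 0.88668 / 0.02162 = 41.01

41.01


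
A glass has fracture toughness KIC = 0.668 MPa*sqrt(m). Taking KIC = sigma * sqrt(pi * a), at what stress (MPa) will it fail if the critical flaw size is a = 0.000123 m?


Rearrange KIC = sigma * sqrt(pi * a):
  sigma = KIC / sqrt(pi * a)
  sqrt(pi * 0.000123) = 0.019657
  sigma = 0.668 / 0.019657 = 33.98 MPa

33.98 MPa


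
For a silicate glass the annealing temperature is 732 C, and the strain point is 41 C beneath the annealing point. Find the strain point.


Strain point = annealing point - difference:
  T_strain = 732 - 41 = 691 C

691 C


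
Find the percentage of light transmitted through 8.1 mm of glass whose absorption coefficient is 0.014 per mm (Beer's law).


Beer-Lambert law: T = exp(-alpha * thickness)
  exponent = -0.014 * 8.1 = -0.1134
  T = exp(-0.1134) = 0.8928
  Percentage = 0.8928 * 100 = 89.28%

89.28%


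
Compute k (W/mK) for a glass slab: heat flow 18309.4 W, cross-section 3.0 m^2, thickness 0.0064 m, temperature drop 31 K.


Fourier's law rearranged: k = Q * t / (A * dT)
  Numerator = 18309.4 * 0.0064 = 117.18016
  Denominator = 3.0 * 31 = 93.0
  k = 117.18016 / 93.0 = 1.26 W/mK

1.26 W/mK


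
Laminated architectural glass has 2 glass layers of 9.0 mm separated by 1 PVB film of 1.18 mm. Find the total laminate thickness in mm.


Total thickness = glass contribution + PVB contribution
  Glass: 2 * 9.0 = 18.0 mm
  PVB: 1 * 1.18 = 1.18 mm
  Total = 18.0 + 1.18 = 19.18 mm

19.18 mm


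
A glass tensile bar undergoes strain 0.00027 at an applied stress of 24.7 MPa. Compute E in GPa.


Young's modulus: E = stress / strain
  E = 24.7 MPa / 0.00027 = 91481.48 MPa
Convert to GPa: 91481.48 / 1000 = 91.48 GPa

91.48 GPa


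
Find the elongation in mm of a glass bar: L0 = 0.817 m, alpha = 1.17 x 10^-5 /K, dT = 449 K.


Thermal expansion formula: dL = alpha * L0 * dT
  dL = (1.17 x 10^-5) * 0.817 * 449 = 0.00429195 m
Convert to mm: 0.00429195 * 1000 = 4.2919 mm

4.2919 mm


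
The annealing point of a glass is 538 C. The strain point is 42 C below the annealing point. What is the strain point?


Strain point = annealing point - difference:
  T_strain = 538 - 42 = 496 C

496 C


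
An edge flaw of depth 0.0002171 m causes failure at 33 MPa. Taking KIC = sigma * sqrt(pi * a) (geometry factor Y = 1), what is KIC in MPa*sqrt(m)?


Fracture toughness: KIC = sigma * sqrt(pi * a)
  pi * a = pi * 0.0002171 = 0.00068204
  sqrt(pi * a) = 0.026116
  KIC = 33 * 0.026116 = 0.862 MPa*sqrt(m)

0.862 MPa*sqrt(m)


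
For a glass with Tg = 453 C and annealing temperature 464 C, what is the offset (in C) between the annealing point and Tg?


Offset = T_anneal - Tg:
  offset = 464 - 453 = 11 C

11 C


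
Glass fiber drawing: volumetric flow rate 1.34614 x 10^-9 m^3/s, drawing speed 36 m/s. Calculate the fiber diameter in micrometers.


Cross-sectional area from continuity:
  A = Q / v = 1.34614 x 10^-9 / 36 = 3.739278 x 10^-11 m^2
Diameter from circular cross-section:
  d = sqrt(4A / pi) * 10^6 (m -> um)
  d = sqrt(4 * 3.739278 x 10^-11 / pi) * 10^6 = 6.9 um

6.9 um


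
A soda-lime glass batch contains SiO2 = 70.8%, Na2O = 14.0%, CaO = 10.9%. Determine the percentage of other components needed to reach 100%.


Sum the three major oxides:
  SiO2 + Na2O + CaO = 70.8 + 14.0 + 10.9 = 95.7%
Subtract from 100%:
  Others = 100 - 95.7 = 4.3%

4.3%


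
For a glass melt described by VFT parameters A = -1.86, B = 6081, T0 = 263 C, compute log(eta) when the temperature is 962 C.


VFT equation: log(eta) = A + B / (T - T0)
  T - T0 = 962 - 263 = 699
  B / (T - T0) = 6081 / 699 = 8.7
  log(eta) = -1.86 + 8.7 = 6.84

6.84


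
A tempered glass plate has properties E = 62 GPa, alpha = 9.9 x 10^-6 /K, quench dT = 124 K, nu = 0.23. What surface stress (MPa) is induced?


Tempering stress: sigma = E * alpha * dT / (1 - nu)
  E (MPa) = 62 * 1000 = 62000
  Numerator = 62000 * (9.9 x 10^-6) * 124 = 76.1112
  Denominator = 1 - 0.23 = 0.77
  sigma = 76.1112 / 0.77 = 98.8 MPa

98.8 MPa


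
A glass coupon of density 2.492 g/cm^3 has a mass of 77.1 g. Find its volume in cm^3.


Rearrange rho = m / V:
  V = m / rho
  V = 77.1 / 2.492 = 30.939 cm^3

30.939 cm^3


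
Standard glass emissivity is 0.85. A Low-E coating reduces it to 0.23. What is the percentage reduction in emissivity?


Percentage reduction = (1 - coated/uncoated) * 100
  Ratio = 0.23 / 0.85 = 0.2706
  Reduction = (1 - 0.2706) * 100 = 72.9%

72.9%


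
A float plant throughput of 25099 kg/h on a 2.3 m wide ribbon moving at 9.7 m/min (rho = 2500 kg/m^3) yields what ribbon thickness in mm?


Ribbon cross-section from mass balance:
  Volume rate = throughput / density = 25099 / 2500 = 10.0396 m^3/h
  thickness = volume rate / (speed * 60 * width), i.e.
  thickness = throughput / (60 * speed * width * density) * 1000
  thickness = 25099 / (60 * 9.7 * 2.3 * 2500) * 1000 = 7.5 mm

7.5 mm


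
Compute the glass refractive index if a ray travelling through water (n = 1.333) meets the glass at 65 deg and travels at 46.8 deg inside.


Apply Snell's law: n1 * sin(theta1) = n2 * sin(theta2)
  n2 = n1 * sin(theta1) / sin(theta2)
  sin(65) = 0.906308
  sin(46.8) = 0.728969
  n2 = 1.333 * 0.906308 / 0.728969 = 1.6573

1.6573


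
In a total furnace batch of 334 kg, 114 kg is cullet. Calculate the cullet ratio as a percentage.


Cullet ratio = (cullet mass / total batch mass) * 100
  Ratio = 114 / 334 * 100 = 34.13%

34.13%


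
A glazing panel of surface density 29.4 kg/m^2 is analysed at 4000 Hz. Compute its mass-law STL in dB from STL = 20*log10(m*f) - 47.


Mass law: STL = 20 * log10(m * f) - 47
  m * f = 29.4 * 4000 = 117600
  log10(117600) = 5.07041
  STL = 20 * 5.07041 - 47 = 101.4082 - 47 = 54.4 dB

54.4 dB


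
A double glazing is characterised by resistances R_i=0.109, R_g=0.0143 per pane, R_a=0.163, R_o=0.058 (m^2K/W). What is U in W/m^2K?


Total thermal resistance (series):
  R_total = R_in + R_glass + R_air + R_glass + R_out
  R_total = 0.109 + 0.0143 + 0.163 + 0.0143 + 0.058 = 0.3586 m^2K/W
U-value = 1 / R_total = 1 / 0.3586 = 2.789 W/m^2K

2.789 W/m^2K


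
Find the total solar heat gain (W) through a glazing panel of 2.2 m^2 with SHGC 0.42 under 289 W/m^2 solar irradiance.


Solar heat gain: Q = Area * SHGC * Irradiance
  Q = 2.2 * 0.42 * 289 = 267 W

267 W


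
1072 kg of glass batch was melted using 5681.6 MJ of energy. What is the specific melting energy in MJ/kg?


Rearrange E = m * s for s:
  s = E / m
  s = 5681.6 / 1072 = 5.3 MJ/kg

5.3 MJ/kg


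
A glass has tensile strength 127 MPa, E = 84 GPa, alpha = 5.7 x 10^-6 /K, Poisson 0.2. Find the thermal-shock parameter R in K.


Thermal shock resistance: R = sigma * (1 - nu) / (E * alpha)
  Numerator = 127 * (1 - 0.2) = 101.6
  Denominator = 84 * 1000 * (5.7 x 10^-6) = 0.4788
  R = 101.6 / 0.4788 = 212.2 K

212.2 K


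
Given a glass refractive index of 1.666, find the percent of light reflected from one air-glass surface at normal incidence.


Fresnel reflectance at normal incidence:
  R = ((n - 1)/(n + 1))^2
  (n - 1)/(n + 1) = (1.666 - 1)/(1.666 + 1) = 0.249812
  R = 0.249812^2 = 0.062406
  R(%) = 0.062406 * 100 = 6.241%

6.241%


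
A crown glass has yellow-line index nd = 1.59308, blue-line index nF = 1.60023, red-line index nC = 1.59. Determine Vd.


Abbe number formula: Vd = (nd - 1) / (nF - nC)
  nd - 1 = 1.59308 - 1 = 0.59308
  nF - nC = 1.60023 - 1.59 = 0.01023
  Vd = 0.59308 / 0.01023 = 57.97

57.97


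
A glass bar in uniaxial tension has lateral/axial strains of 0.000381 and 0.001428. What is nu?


Poisson's ratio: nu = lateral strain / axial strain
  nu = 0.000381 / 0.001428 = 0.2668

0.2668


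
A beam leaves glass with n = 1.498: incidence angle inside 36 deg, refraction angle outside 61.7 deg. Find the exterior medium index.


Apply Snell's law: n1 * sin(theta1) = n2 * sin(theta2)
  n2 = n1 * sin(theta1) / sin(theta2)
  sin(36) = 0.587785
  sin(61.7) = 0.880477
  n2 = 1.498 * 0.587785 / 0.880477 = 1.0

1.0


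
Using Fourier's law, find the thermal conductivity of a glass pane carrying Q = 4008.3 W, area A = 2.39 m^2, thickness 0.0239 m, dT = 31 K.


Fourier's law rearranged: k = Q * t / (A * dT)
  Numerator = 4008.3 * 0.0239 = 95.79837
  Denominator = 2.39 * 31 = 74.09
  k = 95.79837 / 74.09 = 1.293 W/mK

1.293 W/mK


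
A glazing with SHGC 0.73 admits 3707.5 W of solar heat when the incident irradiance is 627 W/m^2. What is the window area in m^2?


Rearrange Q = Area * SHGC * Irradiance:
  Area = Q / (SHGC * Irradiance)
  Area = 3707.5 / (0.73 * 627) = 8.1 m^2

8.1 m^2


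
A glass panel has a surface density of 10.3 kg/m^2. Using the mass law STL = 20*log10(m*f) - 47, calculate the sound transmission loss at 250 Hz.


Mass law: STL = 20 * log10(m * f) - 47
  m * f = 10.3 * 250 = 2575
  log10(2575) = 3.41078
  STL = 20 * 3.41078 - 47 = 68.2156 - 47 = 21.2 dB

21.2 dB


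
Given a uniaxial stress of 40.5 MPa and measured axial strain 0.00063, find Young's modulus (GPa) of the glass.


Young's modulus: E = stress / strain
  E = 40.5 MPa / 0.00063 = 64285.71 MPa
Convert to GPa: 64285.71 / 1000 = 64.29 GPa

64.29 GPa


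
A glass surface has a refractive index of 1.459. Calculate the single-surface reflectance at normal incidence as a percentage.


Fresnel reflectance at normal incidence:
  R = ((n - 1)/(n + 1))^2
  (n - 1)/(n + 1) = (1.459 - 1)/(1.459 + 1) = 0.186661
  R = 0.186661^2 = 0.0348423
  R(%) = 0.0348423 * 100 = 3.484%

3.484%


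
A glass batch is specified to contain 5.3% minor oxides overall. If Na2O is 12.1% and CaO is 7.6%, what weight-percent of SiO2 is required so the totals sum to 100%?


Known pieces sum to 100%:
  SiO2 = 100 - (others + Na2O + CaO)
  SiO2 = 100 - (5.3 + 12.1 + 7.6) = 75.0%

75.0%


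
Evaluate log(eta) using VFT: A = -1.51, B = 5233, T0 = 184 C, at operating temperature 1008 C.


VFT equation: log(eta) = A + B / (T - T0)
  T - T0 = 1008 - 184 = 824
  B / (T - T0) = 5233 / 824 = 6.351
  log(eta) = -1.51 + 6.351 = 4.841

4.841


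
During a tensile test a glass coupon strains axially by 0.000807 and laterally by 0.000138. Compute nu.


Poisson's ratio: nu = lateral strain / axial strain
  nu = 0.000138 / 0.000807 = 0.171

0.171


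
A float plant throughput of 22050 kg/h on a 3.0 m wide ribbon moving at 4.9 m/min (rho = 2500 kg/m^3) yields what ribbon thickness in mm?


Ribbon cross-section from mass balance:
  Volume rate = throughput / density = 22050 / 2500 = 8.82 m^3/h
  thickness = volume rate / (speed * 60 * width), i.e.
  thickness = throughput / (60 * speed * width * density) * 1000
  thickness = 22050 / (60 * 4.9 * 3.0 * 2500) * 1000 = 10.0 mm

10.0 mm


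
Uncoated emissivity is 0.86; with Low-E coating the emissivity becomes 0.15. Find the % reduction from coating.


Percentage reduction = (1 - coated/uncoated) * 100
  Ratio = 0.15 / 0.86 = 0.1744
  Reduction = (1 - 0.1744) * 100 = 82.6%

82.6%


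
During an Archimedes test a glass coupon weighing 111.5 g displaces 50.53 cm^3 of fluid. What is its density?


Use the definition of density:
  rho = mass / volume
  rho = 111.5 / 50.53 = 2.207 g/cm^3

2.207 g/cm^3


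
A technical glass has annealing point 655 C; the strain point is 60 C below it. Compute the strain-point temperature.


Strain point = annealing point - difference:
  T_strain = 655 - 60 = 595 C

595 C


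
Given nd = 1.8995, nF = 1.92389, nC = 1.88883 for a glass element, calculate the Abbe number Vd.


Abbe number formula: Vd = (nd - 1) / (nF - nC)
  nd - 1 = 1.8995 - 1 = 0.8995
  nF - nC = 1.92389 - 1.88883 = 0.03506
  Vd = 0.8995 / 0.03506 = 25.66

25.66


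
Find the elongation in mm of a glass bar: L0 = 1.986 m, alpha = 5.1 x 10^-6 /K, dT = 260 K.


Thermal expansion formula: dL = alpha * L0 * dT
  dL = (5.1 x 10^-6) * 1.986 * 260 = 0.00263344 m
Convert to mm: 0.00263344 * 1000 = 2.6334 mm

2.6334 mm


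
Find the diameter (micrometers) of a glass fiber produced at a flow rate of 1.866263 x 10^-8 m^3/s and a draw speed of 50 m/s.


Cross-sectional area from continuity:
  A = Q / v = 1.866263 x 10^-8 / 50 = 3.732526 x 10^-10 m^2
Diameter from circular cross-section:
  d = sqrt(4A / pi) * 10^6 (m -> um)
  d = sqrt(4 * 3.732526 x 10^-10 / pi) * 10^6 = 21.8 um

21.8 um


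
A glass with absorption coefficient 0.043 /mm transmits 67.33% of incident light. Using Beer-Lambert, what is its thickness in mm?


Rearrange T = exp(-alpha * thickness):
  thickness = -ln(T) / alpha
  T = 67.33/100 = 0.6733
  ln(T) = -0.39556
  -ln(T) = 0.39556
  thickness = 0.39556 / 0.043 = 9.2 mm

9.2 mm


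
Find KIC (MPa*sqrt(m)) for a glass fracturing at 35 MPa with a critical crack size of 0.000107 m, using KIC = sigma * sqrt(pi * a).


Fracture toughness: KIC = sigma * sqrt(pi * a)
  pi * a = pi * 0.000107 = 0.00033615
  sqrt(pi * a) = 0.018334
  KIC = 35 * 0.018334 = 0.642 MPa*sqrt(m)

0.642 MPa*sqrt(m)


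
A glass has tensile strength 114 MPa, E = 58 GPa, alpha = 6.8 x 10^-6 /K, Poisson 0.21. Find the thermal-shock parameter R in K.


Thermal shock resistance: R = sigma * (1 - nu) / (E * alpha)
  Numerator = 114 * (1 - 0.21) = 90.06
  Denominator = 58 * 1000 * (6.8 x 10^-6) = 0.3944
  R = 90.06 / 0.3944 = 228.3 K

228.3 K


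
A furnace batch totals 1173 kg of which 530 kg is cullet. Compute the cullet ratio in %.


Cullet ratio = (cullet mass / total batch mass) * 100
  Ratio = 530 / 1173 * 100 = 45.18%

45.18%


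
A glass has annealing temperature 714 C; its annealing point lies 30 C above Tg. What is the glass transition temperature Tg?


Rearrange T_anneal = Tg + offset for Tg:
  Tg = T_anneal - offset = 714 - 30 = 684 C

684 C


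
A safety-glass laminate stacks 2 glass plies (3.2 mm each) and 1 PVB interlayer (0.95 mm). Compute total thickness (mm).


Total thickness = glass contribution + PVB contribution
  Glass: 2 * 3.2 = 6.4 mm
  PVB: 1 * 0.95 = 0.95 mm
  Total = 6.4 + 0.95 = 7.35 mm

7.35 mm


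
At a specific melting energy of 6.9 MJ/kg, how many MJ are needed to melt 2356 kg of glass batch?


Total energy = mass * specific energy
  E = 2356 * 6.9 = 16256.4 MJ

16256.4 MJ


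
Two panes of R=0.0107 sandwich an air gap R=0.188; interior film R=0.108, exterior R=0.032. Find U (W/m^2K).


Total thermal resistance (series):
  R_total = R_in + R_glass + R_air + R_glass + R_out
  R_total = 0.108 + 0.0107 + 0.188 + 0.0107 + 0.032 = 0.3494 m^2K/W
U-value = 1 / R_total = 1 / 0.3494 = 2.862 W/m^2K

2.862 W/m^2K


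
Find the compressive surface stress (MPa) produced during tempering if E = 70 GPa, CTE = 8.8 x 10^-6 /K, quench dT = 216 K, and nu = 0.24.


Tempering stress: sigma = E * alpha * dT / (1 - nu)
  E (MPa) = 70 * 1000 = 70000
  Numerator = 70000 * (8.8 x 10^-6) * 216 = 133.056
  Denominator = 1 - 0.24 = 0.76
  sigma = 133.056 / 0.76 = 175.1 MPa

175.1 MPa


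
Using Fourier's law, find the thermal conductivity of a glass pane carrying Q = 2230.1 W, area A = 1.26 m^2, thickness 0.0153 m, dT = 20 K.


Fourier's law rearranged: k = Q * t / (A * dT)
  Numerator = 2230.1 * 0.0153 = 34.12053
  Denominator = 1.26 * 20 = 25.2
  k = 34.12053 / 25.2 = 1.354 W/mK

1.354 W/mK


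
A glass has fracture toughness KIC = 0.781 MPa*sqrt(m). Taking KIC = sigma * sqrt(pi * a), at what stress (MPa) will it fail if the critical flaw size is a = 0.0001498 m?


Rearrange KIC = sigma * sqrt(pi * a):
  sigma = KIC / sqrt(pi * a)
  sqrt(pi * 0.0001498) = 0.021694
  sigma = 0.781 / 0.021694 = 36.0 MPa

36.0 MPa


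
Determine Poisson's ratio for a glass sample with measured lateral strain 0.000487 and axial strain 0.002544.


Poisson's ratio: nu = lateral strain / axial strain
  nu = 0.000487 / 0.002544 = 0.1914

0.1914


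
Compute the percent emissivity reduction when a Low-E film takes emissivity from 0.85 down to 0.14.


Percentage reduction = (1 - coated/uncoated) * 100
  Ratio = 0.14 / 0.85 = 0.1647
  Reduction = (1 - 0.1647) * 100 = 83.5%

83.5%


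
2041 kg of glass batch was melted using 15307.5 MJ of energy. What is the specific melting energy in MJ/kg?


Rearrange E = m * s for s:
  s = E / m
  s = 15307.5 / 2041 = 7.5 MJ/kg

7.5 MJ/kg


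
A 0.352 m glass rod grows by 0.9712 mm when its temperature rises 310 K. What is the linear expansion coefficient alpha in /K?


Rearrange dL = alpha * L0 * dT for alpha:
  alpha = dL / (L0 * dT)
  alpha = (0.9712 / 1000) / (0.352 * 310) = 0.0000089 /K = 8.9 x 10^-6 /K

8.9 x 10^-6 /K


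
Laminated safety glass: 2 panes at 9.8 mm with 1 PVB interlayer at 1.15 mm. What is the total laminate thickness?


Total thickness = glass contribution + PVB contribution
  Glass: 2 * 9.8 = 19.6 mm
  PVB: 1 * 1.15 = 1.15 mm
  Total = 19.6 + 1.15 = 20.75 mm

20.75 mm


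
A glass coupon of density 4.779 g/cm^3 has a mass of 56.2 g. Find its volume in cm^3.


Rearrange rho = m / V:
  V = m / rho
  V = 56.2 / 4.779 = 11.76 cm^3

11.76 cm^3


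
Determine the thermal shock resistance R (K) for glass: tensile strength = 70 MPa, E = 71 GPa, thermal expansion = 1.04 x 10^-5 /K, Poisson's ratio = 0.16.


Thermal shock resistance: R = sigma * (1 - nu) / (E * alpha)
  Numerator = 70 * (1 - 0.16) = 58.8
  Denominator = 71 * 1000 * (1.04 x 10^-5) = 0.7384
  R = 58.8 / 0.7384 = 79.6 K

79.6 K


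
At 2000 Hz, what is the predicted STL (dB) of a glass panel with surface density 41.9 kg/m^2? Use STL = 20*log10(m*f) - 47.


Mass law: STL = 20 * log10(m * f) - 47
  m * f = 41.9 * 2000 = 83800
  log10(83800) = 4.92324
  STL = 20 * 4.92324 - 47 = 98.4648 - 47 = 51.5 dB

51.5 dB


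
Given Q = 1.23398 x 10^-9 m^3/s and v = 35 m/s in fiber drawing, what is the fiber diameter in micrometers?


Cross-sectional area from continuity:
  A = Q / v = 1.23398 x 10^-9 / 35 = 3.525657 x 10^-11 m^2
Diameter from circular cross-section:
  d = sqrt(4A / pi) * 10^6 (m -> um)
  d = sqrt(4 * 3.525657 x 10^-11 / pi) * 10^6 = 6.7 um

6.7 um


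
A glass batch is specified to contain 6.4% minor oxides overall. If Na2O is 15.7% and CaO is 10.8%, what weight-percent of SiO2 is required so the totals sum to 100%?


Known pieces sum to 100%:
  SiO2 = 100 - (others + Na2O + CaO)
  SiO2 = 100 - (6.4 + 15.7 + 10.8) = 67.1%

67.1%


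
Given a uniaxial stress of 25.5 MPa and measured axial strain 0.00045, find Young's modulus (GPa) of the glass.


Young's modulus: E = stress / strain
  E = 25.5 MPa / 0.00045 = 56666.67 MPa
Convert to GPa: 56666.67 / 1000 = 56.67 GPa

56.67 GPa


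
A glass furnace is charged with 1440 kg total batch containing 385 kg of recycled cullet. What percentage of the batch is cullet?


Cullet ratio = (cullet mass / total batch mass) * 100
  Ratio = 385 / 1440 * 100 = 26.74%

26.74%


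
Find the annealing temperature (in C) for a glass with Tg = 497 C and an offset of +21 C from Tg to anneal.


The annealing temperature is Tg plus the offset:
  T_anneal = 497 + 21 = 518 C

518 C


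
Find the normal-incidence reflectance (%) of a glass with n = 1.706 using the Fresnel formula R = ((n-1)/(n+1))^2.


Fresnel reflectance at normal incidence:
  R = ((n - 1)/(n + 1))^2
  (n - 1)/(n + 1) = (1.706 - 1)/(1.706 + 1) = 0.260902
  R = 0.260902^2 = 0.0680699
  R(%) = 0.0680699 * 100 = 6.807%

6.807%


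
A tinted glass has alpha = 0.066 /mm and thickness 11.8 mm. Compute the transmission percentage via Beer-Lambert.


Beer-Lambert law: T = exp(-alpha * thickness)
  exponent = -0.066 * 11.8 = -0.7788
  T = exp(-0.7788) = 0.459
  Percentage = 0.459 * 100 = 45.9%

45.9%


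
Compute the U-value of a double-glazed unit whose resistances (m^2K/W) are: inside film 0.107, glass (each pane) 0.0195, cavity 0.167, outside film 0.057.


Total thermal resistance (series):
  R_total = R_in + R_glass + R_air + R_glass + R_out
  R_total = 0.107 + 0.0195 + 0.167 + 0.0195 + 0.057 = 0.37 m^2K/W
U-value = 1 / R_total = 1 / 0.37 = 2.703 W/m^2K

2.703 W/m^2K


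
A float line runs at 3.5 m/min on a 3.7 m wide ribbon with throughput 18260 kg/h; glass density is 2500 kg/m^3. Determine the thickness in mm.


Ribbon cross-section from mass balance:
  Volume rate = throughput / density = 18260 / 2500 = 7.304 m^3/h
  thickness = volume rate / (speed * 60 * width), i.e.
  thickness = throughput / (60 * speed * width * density) * 1000
  thickness = 18260 / (60 * 3.5 * 3.7 * 2500) * 1000 = 9.4 mm

9.4 mm


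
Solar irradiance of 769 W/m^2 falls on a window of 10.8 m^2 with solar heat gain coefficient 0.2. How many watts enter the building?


Solar heat gain: Q = Area * SHGC * Irradiance
  Q = 10.8 * 0.2 * 769 = 1661 W

1661 W


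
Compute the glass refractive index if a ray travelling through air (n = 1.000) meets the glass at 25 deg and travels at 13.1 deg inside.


Apply Snell's law: n1 * sin(theta1) = n2 * sin(theta2)
  n2 = n1 * sin(theta1) / sin(theta2)
  sin(25) = 0.422618
  sin(13.1) = 0.226651
  n2 = 1.000 * 0.422618 / 0.226651 = 1.8646

1.8646


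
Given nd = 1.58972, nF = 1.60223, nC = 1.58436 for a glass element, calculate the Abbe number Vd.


Abbe number formula: Vd = (nd - 1) / (nF - nC)
  nd - 1 = 1.58972 - 1 = 0.58972
  nF - nC = 1.60223 - 1.58436 = 0.01787
  Vd = 0.58972 / 0.01787 = 33.0

33.0


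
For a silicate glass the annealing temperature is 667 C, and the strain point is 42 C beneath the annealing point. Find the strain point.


Strain point = annealing point - difference:
  T_strain = 667 - 42 = 625 C

625 C


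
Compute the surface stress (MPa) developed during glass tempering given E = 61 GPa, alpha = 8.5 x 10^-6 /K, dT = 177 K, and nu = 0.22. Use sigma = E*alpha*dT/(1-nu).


Tempering stress: sigma = E * alpha * dT / (1 - nu)
  E (MPa) = 61 * 1000 = 61000
  Numerator = 61000 * (8.5 x 10^-6) * 177 = 91.7745
  Denominator = 1 - 0.22 = 0.78
  sigma = 91.7745 / 0.78 = 117.7 MPa

117.7 MPa


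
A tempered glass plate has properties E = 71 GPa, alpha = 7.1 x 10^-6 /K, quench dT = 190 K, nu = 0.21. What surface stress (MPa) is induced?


Tempering stress: sigma = E * alpha * dT / (1 - nu)
  E (MPa) = 71 * 1000 = 71000
  Numerator = 71000 * (7.1 x 10^-6) * 190 = 95.779
  Denominator = 1 - 0.21 = 0.79
  sigma = 95.779 / 0.79 = 121.2 MPa

121.2 MPa


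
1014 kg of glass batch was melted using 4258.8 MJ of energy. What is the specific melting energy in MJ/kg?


Rearrange E = m * s for s:
  s = E / m
  s = 4258.8 / 1014 = 4.2 MJ/kg

4.2 MJ/kg


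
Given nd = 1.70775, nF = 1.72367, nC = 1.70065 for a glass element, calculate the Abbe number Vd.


Abbe number formula: Vd = (nd - 1) / (nF - nC)
  nd - 1 = 1.70775 - 1 = 0.70775
  nF - nC = 1.72367 - 1.70065 = 0.02302
  Vd = 0.70775 / 0.02302 = 30.75

30.75


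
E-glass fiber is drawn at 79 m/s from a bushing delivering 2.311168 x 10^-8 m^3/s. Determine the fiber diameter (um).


Cross-sectional area from continuity:
  A = Q / v = 2.311168 x 10^-8 / 79 = 2.925529 x 10^-10 m^2
Diameter from circular cross-section:
  d = sqrt(4A / pi) * 10^6 (m -> um)
  d = sqrt(4 * 2.925529 x 10^-10 / pi) * 10^6 = 19.3 um

19.3 um


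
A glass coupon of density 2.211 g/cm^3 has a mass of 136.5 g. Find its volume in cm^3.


Rearrange rho = m / V:
  V = m / rho
  V = 136.5 / 2.211 = 61.737 cm^3

61.737 cm^3


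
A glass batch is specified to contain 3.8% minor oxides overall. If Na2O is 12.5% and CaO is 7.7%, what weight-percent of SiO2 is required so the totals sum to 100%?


Known pieces sum to 100%:
  SiO2 = 100 - (others + Na2O + CaO)
  SiO2 = 100 - (3.8 + 12.5 + 7.7) = 76.0%

76.0%


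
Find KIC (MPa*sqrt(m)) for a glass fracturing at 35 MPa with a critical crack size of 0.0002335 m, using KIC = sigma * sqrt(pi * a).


Fracture toughness: KIC = sigma * sqrt(pi * a)
  pi * a = pi * 0.0002335 = 0.000733562
  sqrt(pi * a) = 0.027084
  KIC = 35 * 0.027084 = 0.948 MPa*sqrt(m)

0.948 MPa*sqrt(m)


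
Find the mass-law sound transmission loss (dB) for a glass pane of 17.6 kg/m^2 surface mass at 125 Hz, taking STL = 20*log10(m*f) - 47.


Mass law: STL = 20 * log10(m * f) - 47
  m * f = 17.6 * 125 = 2200
  log10(2200) = 3.34242
  STL = 20 * 3.34242 - 47 = 66.8484 - 47 = 19.8 dB

19.8 dB


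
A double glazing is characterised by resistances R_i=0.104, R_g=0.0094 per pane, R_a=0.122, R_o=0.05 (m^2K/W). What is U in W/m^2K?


Total thermal resistance (series):
  R_total = R_in + R_glass + R_air + R_glass + R_out
  R_total = 0.104 + 0.0094 + 0.122 + 0.0094 + 0.05 = 0.2948 m^2K/W
U-value = 1 / R_total = 1 / 0.2948 = 3.392 W/m^2K

3.392 W/m^2K


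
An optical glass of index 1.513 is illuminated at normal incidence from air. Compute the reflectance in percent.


Fresnel reflectance at normal incidence:
  R = ((n - 1)/(n + 1))^2
  (n - 1)/(n + 1) = (1.513 - 1)/(1.513 + 1) = 0.204138
  R = 0.204138^2 = 0.0416723
  R(%) = 0.0416723 * 100 = 4.167%

4.167%


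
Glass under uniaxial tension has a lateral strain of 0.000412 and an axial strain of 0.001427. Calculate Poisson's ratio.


Poisson's ratio: nu = lateral strain / axial strain
  nu = 0.000412 / 0.001427 = 0.2887

0.2887


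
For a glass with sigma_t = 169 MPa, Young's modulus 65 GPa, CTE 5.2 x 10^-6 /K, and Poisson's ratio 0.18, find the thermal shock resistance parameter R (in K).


Thermal shock resistance: R = sigma * (1 - nu) / (E * alpha)
  Numerator = 169 * (1 - 0.18) = 138.58
  Denominator = 65 * 1000 * (5.2 x 10^-6) = 0.338
  R = 138.58 / 0.338 = 410.0 K

410.0 K


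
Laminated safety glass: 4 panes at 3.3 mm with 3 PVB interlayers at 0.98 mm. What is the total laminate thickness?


Total thickness = glass contribution + PVB contribution
  Glass: 4 * 3.3 = 13.2 mm
  PVB: 3 * 0.98 = 2.94 mm
  Total = 13.2 + 2.94 = 16.14 mm

16.14 mm


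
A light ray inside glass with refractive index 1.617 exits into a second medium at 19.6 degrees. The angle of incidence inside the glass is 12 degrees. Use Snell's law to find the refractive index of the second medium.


Apply Snell's law: n1 * sin(theta1) = n2 * sin(theta2)
  n2 = n1 * sin(theta1) / sin(theta2)
  sin(12) = 0.207912
  sin(19.6) = 0.335452
  n2 = 1.617 * 0.207912 / 0.335452 = 1.0022

1.0022


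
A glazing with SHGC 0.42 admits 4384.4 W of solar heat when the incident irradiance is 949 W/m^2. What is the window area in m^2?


Rearrange Q = Area * SHGC * Irradiance:
  Area = Q / (SHGC * Irradiance)
  Area = 4384.4 / (0.42 * 949) = 11.0 m^2

11.0 m^2


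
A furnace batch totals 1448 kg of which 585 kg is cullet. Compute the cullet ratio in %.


Cullet ratio = (cullet mass / total batch mass) * 100
  Ratio = 585 / 1448 * 100 = 40.4%

40.4%


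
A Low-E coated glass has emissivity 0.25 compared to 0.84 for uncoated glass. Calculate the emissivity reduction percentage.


Percentage reduction = (1 - coated/uncoated) * 100
  Ratio = 0.25 / 0.84 = 0.2976
  Reduction = (1 - 0.2976) * 100 = 70.2%

70.2%


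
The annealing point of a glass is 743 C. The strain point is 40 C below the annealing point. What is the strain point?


Strain point = annealing point - difference:
  T_strain = 743 - 40 = 703 C

703 C


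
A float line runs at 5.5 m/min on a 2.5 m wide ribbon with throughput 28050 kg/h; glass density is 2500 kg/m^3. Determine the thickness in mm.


Ribbon cross-section from mass balance:
  Volume rate = throughput / density = 28050 / 2500 = 11.22 m^3/h
  thickness = volume rate / (speed * 60 * width), i.e.
  thickness = throughput / (60 * speed * width * density) * 1000
  thickness = 28050 / (60 * 5.5 * 2.5 * 2500) * 1000 = 13.6 mm

13.6 mm


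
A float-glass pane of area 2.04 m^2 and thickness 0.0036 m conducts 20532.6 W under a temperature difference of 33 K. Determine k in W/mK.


Fourier's law rearranged: k = Q * t / (A * dT)
  Numerator = 20532.6 * 0.0036 = 73.91736
  Denominator = 2.04 * 33 = 67.32
  k = 73.91736 / 67.32 = 1.098 W/mK

1.098 W/mK


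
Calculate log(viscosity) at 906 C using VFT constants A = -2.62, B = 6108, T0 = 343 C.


VFT equation: log(eta) = A + B / (T - T0)
  T - T0 = 906 - 343 = 563
  B / (T - T0) = 6108 / 563 = 10.849
  log(eta) = -2.62 + 10.849 = 8.229

8.229


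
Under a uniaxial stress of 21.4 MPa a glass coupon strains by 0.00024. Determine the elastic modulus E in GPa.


Young's modulus: E = stress / strain
  E = 21.4 MPa / 0.00024 = 89166.67 MPa
Convert to GPa: 89166.67 / 1000 = 89.17 GPa

89.17 GPa


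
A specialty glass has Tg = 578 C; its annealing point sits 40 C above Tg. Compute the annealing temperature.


The annealing temperature is Tg plus the offset:
  T_anneal = 578 + 40 = 618 C

618 C


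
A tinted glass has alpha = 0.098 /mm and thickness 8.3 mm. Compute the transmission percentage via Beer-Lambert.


Beer-Lambert law: T = exp(-alpha * thickness)
  exponent = -0.098 * 8.3 = -0.8134
  T = exp(-0.8134) = 0.4433
  Percentage = 0.4433 * 100 = 44.33%

44.33%


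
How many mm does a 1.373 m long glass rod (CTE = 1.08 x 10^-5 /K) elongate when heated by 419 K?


Thermal expansion formula: dL = alpha * L0 * dT
  dL = (1.08 x 10^-5) * 1.373 * 419 = 0.0062131 m
Convert to mm: 0.0062131 * 1000 = 6.2131 mm

6.2131 mm


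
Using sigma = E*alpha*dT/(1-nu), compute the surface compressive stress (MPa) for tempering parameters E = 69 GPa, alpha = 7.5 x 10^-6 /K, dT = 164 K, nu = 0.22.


Tempering stress: sigma = E * alpha * dT / (1 - nu)
  E (MPa) = 69 * 1000 = 69000
  Numerator = 69000 * (7.5 x 10^-6) * 164 = 84.87
  Denominator = 1 - 0.22 = 0.78
  sigma = 84.87 / 0.78 = 108.8 MPa

108.8 MPa


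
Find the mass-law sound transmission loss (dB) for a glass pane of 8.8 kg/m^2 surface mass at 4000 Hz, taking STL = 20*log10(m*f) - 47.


Mass law: STL = 20 * log10(m * f) - 47
  m * f = 8.8 * 4000 = 35200
  log10(35200) = 4.54654
  STL = 20 * 4.54654 - 47 = 90.9308 - 47 = 43.9 dB

43.9 dB


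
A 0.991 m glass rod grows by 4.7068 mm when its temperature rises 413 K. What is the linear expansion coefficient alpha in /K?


Rearrange dL = alpha * L0 * dT for alpha:
  alpha = dL / (L0 * dT)
  alpha = (4.7068 / 1000) / (0.991 * 413) = 0.0000115 /K = 1.15 x 10^-5 /K

1.15 x 10^-5 /K


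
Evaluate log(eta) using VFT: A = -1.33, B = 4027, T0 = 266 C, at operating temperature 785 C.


VFT equation: log(eta) = A + B / (T - T0)
  T - T0 = 785 - 266 = 519
  B / (T - T0) = 4027 / 519 = 7.759
  log(eta) = -1.33 + 7.759 = 6.429

6.429


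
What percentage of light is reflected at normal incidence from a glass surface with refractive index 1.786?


Fresnel reflectance at normal incidence:
  R = ((n - 1)/(n + 1))^2
  (n - 1)/(n + 1) = (1.786 - 1)/(1.786 + 1) = 0.282125
  R = 0.282125^2 = 0.0795945
  R(%) = 0.0795945 * 100 = 7.959%

7.959%


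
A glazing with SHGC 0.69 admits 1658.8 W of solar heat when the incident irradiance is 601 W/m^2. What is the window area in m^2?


Rearrange Q = Area * SHGC * Irradiance:
  Area = Q / (SHGC * Irradiance)
  Area = 1658.8 / (0.69 * 601) = 4.0 m^2

4.0 m^2


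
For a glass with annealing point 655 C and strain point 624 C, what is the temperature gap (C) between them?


Gap = T_anneal - T_strain:
  gap = 655 - 624 = 31 C

31 C


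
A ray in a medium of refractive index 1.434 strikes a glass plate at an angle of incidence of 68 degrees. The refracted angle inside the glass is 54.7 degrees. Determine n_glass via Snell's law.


Apply Snell's law: n1 * sin(theta1) = n2 * sin(theta2)
  n2 = n1 * sin(theta1) / sin(theta2)
  sin(68) = 0.927184
  sin(54.7) = 0.816138
  n2 = 1.434 * 0.927184 / 0.816138 = 1.6291

1.6291


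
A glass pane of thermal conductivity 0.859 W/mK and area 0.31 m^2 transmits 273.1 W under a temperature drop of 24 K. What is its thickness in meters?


Fourier's law: t = k * A * dT / Q
  t = 0.859 * 0.31 * 24 / 273.1
  t = 6.39096 / 273.1 = 0.0234 m

0.0234 m


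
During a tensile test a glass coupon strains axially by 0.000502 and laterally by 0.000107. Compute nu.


Poisson's ratio: nu = lateral strain / axial strain
  nu = 0.000107 / 0.000502 = 0.2131

0.2131


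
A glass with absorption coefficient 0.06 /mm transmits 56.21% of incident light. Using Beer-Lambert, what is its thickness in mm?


Rearrange T = exp(-alpha * thickness):
  thickness = -ln(T) / alpha
  T = 56.21/100 = 0.5621
  ln(T) = -0.57608
  -ln(T) = 0.57608
  thickness = 0.57608 / 0.06 = 9.6 mm

9.6 mm


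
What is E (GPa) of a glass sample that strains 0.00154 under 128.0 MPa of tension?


Young's modulus: E = stress / strain
  E = 128.0 MPa / 0.00154 = 83116.88 MPa
Convert to GPa: 83116.88 / 1000 = 83.12 GPa

83.12 GPa


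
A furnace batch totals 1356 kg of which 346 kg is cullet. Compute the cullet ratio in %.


Cullet ratio = (cullet mass / total batch mass) * 100
  Ratio = 346 / 1356 * 100 = 25.52%

25.52%


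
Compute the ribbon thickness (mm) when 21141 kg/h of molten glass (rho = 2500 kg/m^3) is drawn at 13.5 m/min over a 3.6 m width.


Ribbon cross-section from mass balance:
  Volume rate = throughput / density = 21141 / 2500 = 8.4564 m^3/h
  thickness = volume rate / (speed * 60 * width), i.e.
  thickness = throughput / (60 * speed * width * density) * 1000
  thickness = 21141 / (60 * 13.5 * 3.6 * 2500) * 1000 = 2.9 mm

2.9 mm


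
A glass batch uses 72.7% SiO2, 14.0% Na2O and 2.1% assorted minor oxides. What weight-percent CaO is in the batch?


Pieces sum to 100%:
  CaO = 100 - (SiO2 + Na2O + others)
  CaO = 100 - (72.7 + 14.0 + 2.1) = 11.2%

11.2%


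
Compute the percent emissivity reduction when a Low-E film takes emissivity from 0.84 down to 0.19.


Percentage reduction = (1 - coated/uncoated) * 100
  Ratio = 0.19 / 0.84 = 0.2262
  Reduction = (1 - 0.2262) * 100 = 77.4%

77.4%


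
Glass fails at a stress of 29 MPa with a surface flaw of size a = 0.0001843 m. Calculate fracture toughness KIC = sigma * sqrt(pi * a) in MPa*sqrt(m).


Fracture toughness: KIC = sigma * sqrt(pi * a)
  pi * a = pi * 0.0001843 = 0.000578996
  sqrt(pi * a) = 0.024062
  KIC = 29 * 0.024062 = 0.698 MPa*sqrt(m)

0.698 MPa*sqrt(m)


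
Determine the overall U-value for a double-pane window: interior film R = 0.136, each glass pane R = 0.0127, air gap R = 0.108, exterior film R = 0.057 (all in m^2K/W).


Total thermal resistance (series):
  R_total = R_in + R_glass + R_air + R_glass + R_out
  R_total = 0.136 + 0.0127 + 0.108 + 0.0127 + 0.057 = 0.3264 m^2K/W
U-value = 1 / R_total = 1 / 0.3264 = 3.064 W/m^2K

3.064 W/m^2K


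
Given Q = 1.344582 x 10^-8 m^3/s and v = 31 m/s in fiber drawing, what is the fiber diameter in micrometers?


Cross-sectional area from continuity:
  A = Q / v = 1.344582 x 10^-8 / 31 = 4.337361 x 10^-10 m^2
Diameter from circular cross-section:
  d = sqrt(4A / pi) * 10^6 (m -> um)
  d = sqrt(4 * 4.337361 x 10^-10 / pi) * 10^6 = 23.5 um

23.5 um


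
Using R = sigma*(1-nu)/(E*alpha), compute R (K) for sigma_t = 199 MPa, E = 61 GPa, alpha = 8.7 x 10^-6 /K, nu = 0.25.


Thermal shock resistance: R = sigma * (1 - nu) / (E * alpha)
  Numerator = 199 * (1 - 0.25) = 149.25
  Denominator = 61 * 1000 * (8.7 x 10^-6) = 0.5307
  R = 149.25 / 0.5307 = 281.2 K

281.2 K


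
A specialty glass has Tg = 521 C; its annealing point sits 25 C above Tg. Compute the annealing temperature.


The annealing temperature is Tg plus the offset:
  T_anneal = 521 + 25 = 546 C

546 C


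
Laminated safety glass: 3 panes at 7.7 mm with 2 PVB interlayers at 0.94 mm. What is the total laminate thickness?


Total thickness = glass contribution + PVB contribution
  Glass: 3 * 7.7 = 23.1 mm
  PVB: 2 * 0.94 = 1.88 mm
  Total = 23.1 + 1.88 = 24.98 mm

24.98 mm


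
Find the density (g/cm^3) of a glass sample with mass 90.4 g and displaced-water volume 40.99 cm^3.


Use the definition of density:
  rho = mass / volume
  rho = 90.4 / 40.99 = 2.205 g/cm^3

2.205 g/cm^3


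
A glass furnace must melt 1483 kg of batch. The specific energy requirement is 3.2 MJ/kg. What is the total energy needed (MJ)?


Total energy = mass * specific energy
  E = 1483 * 3.2 = 4745.6 MJ

4745.6 MJ


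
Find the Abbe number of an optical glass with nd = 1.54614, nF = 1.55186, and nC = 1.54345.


Abbe number formula: Vd = (nd - 1) / (nF - nC)
  nd - 1 = 1.54614 - 1 = 0.54614
  nF - nC = 1.55186 - 1.54345 = 0.00841
  Vd = 0.54614 / 0.00841 = 64.94

64.94


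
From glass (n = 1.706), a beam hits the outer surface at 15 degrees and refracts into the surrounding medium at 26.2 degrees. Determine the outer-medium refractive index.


Apply Snell's law: n1 * sin(theta1) = n2 * sin(theta2)
  n2 = n1 * sin(theta1) / sin(theta2)
  sin(15) = 0.258819
  sin(26.2) = 0.441506
  n2 = 1.706 * 0.258819 / 0.441506 = 1.0001

1.0001


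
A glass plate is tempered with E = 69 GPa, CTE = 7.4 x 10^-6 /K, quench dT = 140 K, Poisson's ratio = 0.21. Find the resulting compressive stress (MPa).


Tempering stress: sigma = E * alpha * dT / (1 - nu)
  E (MPa) = 69 * 1000 = 69000
  Numerator = 69000 * (7.4 x 10^-6) * 140 = 71.484
  Denominator = 1 - 0.21 = 0.79
  sigma = 71.484 / 0.79 = 90.5 MPa

90.5 MPa


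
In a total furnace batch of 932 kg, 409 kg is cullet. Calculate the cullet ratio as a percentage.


Cullet ratio = (cullet mass / total batch mass) * 100
  Ratio = 409 / 932 * 100 = 43.88%

43.88%


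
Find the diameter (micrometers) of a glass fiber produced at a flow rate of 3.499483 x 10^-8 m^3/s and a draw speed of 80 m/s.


Cross-sectional area from continuity:
  A = Q / v = 3.499483 x 10^-8 / 80 = 4.374354 x 10^-10 m^2
Diameter from circular cross-section:
  d = sqrt(4A / pi) * 10^6 (m -> um)
  d = sqrt(4 * 4.374354 x 10^-10 / pi) * 10^6 = 23.6 um

23.6 um


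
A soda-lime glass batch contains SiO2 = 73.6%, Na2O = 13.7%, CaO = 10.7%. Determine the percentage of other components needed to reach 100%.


Sum the three major oxides:
  SiO2 + Na2O + CaO = 73.6 + 13.7 + 10.7 = 98.0%
Subtract from 100%:
  Others = 100 - 98.0 = 2.0%

2.0%
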